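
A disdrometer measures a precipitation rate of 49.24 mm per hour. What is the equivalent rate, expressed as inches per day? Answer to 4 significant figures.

49.24 mm/hour × 0.0393701 in/mm × 24 hour/day = 46.53 in/day.

46.53 in/day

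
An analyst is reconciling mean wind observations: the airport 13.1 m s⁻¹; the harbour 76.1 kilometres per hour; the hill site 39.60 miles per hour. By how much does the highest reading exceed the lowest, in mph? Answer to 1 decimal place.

the airport: 13.1 m/s = 29.304 mph.
the harbour: 76.1 km/h = 47.286 mph.
Spread: 47.286 − 29.304 = 18.0 mph.

18.0 mph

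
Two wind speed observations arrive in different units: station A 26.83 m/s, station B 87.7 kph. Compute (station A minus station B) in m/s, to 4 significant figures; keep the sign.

2.469 m/s

station B: 87.7 km/h = 24.36111 m/s.
Difference: 26.83000 − 24.36111 = 2.469 m/s.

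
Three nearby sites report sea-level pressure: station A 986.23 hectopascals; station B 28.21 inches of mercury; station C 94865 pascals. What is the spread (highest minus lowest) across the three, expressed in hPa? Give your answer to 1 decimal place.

station B: 28.21 inHg = 955.300 hPa.
station C: 94865 Pa = 948.650 hPa.
Spread: 986.230 − 948.650 = 37.6 hPa.

37.6 hPa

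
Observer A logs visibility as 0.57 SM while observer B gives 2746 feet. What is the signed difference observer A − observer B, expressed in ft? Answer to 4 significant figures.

observer A: 0.57 SM = 3009.600 ft.
Difference: 3009.600 − 2746.000 = 263.6 ft.

263.6 ft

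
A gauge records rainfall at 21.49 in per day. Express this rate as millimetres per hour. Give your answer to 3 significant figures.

22.7 mm/hour

21.49 in/day × 25.4 mm/in × 0.0416667 day/hour = 22.7 mm/hour.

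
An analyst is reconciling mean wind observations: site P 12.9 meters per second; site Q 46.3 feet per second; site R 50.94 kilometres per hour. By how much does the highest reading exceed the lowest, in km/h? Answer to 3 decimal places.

site P: 12.9 m/s = 46.44000 km/h.
site Q: 46.3 ft/s = 50.80406 km/h.
Spread: 50.94000 − 46.44000 = 4.500 km/h.

4.500 km/h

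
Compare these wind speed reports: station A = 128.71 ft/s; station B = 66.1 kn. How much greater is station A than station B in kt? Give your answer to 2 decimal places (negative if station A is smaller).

10.16 kt

station A: 128.71 ft/s = 76.2586 kt.
Difference: 76.2586 − 66.1000 = 10.16 kt.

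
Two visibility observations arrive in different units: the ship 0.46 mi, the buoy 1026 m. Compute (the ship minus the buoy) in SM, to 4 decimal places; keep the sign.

the buoy: 1026 m = 0.637527 SM.
Difference: 0.460000 − 0.637527 = -0.1775 SM.

-0.1775 SM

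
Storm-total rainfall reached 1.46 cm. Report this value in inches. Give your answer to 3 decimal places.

0.575 in

1 cm = 0.393701 in, so 1.46 × 0.393701 = 0.575 in.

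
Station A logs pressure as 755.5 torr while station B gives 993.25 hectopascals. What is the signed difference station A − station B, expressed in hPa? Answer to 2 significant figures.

14 hPa

station A: 755.5 mmHg = 1007.25 hPa.
Difference: 1007.25 − 993.25 = 14 hPa.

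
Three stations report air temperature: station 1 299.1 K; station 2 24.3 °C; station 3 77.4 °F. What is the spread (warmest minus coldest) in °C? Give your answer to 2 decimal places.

station 1: 299.1 K = 25.950 °C.
station 3: 77.4 °F = 25.222 °C.
Spread: 25.950 − 24.300 = 1.650 °C.

1.65 °C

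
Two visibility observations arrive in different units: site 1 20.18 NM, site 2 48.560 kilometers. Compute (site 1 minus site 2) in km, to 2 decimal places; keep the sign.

-11.19 km

site 1: 20.18 nmi = 37.3734 km.
Difference: 37.3734 − 48.5600 = -11.19 km.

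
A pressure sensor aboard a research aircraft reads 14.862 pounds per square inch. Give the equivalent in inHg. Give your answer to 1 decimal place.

1 psi = 2.03602 inHg, so 14.862 × 2.03602 = 30.3 inHg.

30.3 inHg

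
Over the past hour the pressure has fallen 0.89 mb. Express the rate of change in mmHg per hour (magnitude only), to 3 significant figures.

0.89 mb / 1 h × 0.750062 mmHg/mb = 0.668 mmHg/h.

0.668 mmHg per hour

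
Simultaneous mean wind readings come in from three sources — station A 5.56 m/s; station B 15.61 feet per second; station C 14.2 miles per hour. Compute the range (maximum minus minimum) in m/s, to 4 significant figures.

station B: 15.61 ft/s = 4.75793 m/s.
station C: 14.2 mph = 6.34797 m/s.
Spread: 6.34797 − 4.75793 = 1.590 m/s.

1.590 m/s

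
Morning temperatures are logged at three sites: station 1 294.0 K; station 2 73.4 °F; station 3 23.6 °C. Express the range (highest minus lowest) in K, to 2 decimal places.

station 1: 294.0 K = 20.850 °C.
station 2: 73.4 °F = 23.000 °C.
Spread: 23.600 − 20.850 = 2.750 °C.

2.75 K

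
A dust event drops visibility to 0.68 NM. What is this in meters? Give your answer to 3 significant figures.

1260 m

1 nmi = 1852 m, so 0.68 × 1852 = 1260 m.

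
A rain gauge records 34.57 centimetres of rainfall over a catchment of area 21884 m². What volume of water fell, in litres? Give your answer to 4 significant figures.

Depth: 34.57 cm × 10 = 345.7 mm.
1 mm over 1 m² is 1 L, so volume = 345.7 × 21884 = 7565298.8 L ≈ 7565000 L.

7565000 litres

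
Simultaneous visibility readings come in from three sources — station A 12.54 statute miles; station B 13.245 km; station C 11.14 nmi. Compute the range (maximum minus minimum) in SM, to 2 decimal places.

station B: 13.245 km = 8.2301 SM.
station C: 11.14 nmi = 12.8197 SM.
Spread: 12.8197 − 8.2301 = 4.59 SM.

4.59 SM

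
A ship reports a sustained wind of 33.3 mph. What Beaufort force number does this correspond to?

33.3 mph = 14.9 m/s, which is Beaufort 7 (near gale, 13.9–17.1 m/s).

Beaufort force 7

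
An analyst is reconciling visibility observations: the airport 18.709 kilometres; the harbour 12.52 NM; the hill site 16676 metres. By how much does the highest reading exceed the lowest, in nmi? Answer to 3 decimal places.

the airport: 18.709 km = 10.10205 nmi.
the hill site: 16676 m = 9.00432 nmi.
Spread: 12.52000 − 9.00432 = 3.516 nmi.

3.516 nmi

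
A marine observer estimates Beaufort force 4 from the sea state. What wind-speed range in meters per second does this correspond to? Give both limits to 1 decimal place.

Beaufort 4 (moderate breeze) spans 5.5–7.9 m/s.

5.5 to 7.9 m/s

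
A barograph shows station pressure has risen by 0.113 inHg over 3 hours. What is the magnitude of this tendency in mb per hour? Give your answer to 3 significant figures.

0.113 inHg / 3 h × 33.8639 mb/inHg = 1.28 mb/h.

1.28 mb per hour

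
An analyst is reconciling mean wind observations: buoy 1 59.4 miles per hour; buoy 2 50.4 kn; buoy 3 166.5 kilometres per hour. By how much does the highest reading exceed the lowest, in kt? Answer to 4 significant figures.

buoy 1: 59.4 mph = 51.6172 kt.
buoy 3: 166.5 km/h = 89.9028 kt.
Spread: 89.9028 − 50.4000 = 39.50 kt.

39.50 kt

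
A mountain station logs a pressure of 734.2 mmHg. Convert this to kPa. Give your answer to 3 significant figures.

97.9 kPa

1 mmHg = 0.133322 kPa, so 734.2 × 0.133322 = 97.9 kPa.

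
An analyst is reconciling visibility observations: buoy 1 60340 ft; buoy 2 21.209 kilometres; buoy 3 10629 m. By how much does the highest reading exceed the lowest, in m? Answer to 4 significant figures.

buoy 1: 60340 ft = 18391.63 m.
buoy 2: 21.209 km = 21209.00 m.
Spread: 21209.00 − 10629.00 = 10580 m.

10580 m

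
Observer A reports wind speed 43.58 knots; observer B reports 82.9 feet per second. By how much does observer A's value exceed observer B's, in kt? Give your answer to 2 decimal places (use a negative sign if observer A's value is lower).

observer B: 82.9 ft/s = 49.1169 kt.
Difference: 43.5800 − 49.1169 = -5.54 kt.

-5.54 kt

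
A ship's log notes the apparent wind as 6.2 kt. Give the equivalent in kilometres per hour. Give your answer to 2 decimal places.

1 kt = 1.852 km/h, so 6.2 × 1.852 = 11.48 km/h.

11.48 km/h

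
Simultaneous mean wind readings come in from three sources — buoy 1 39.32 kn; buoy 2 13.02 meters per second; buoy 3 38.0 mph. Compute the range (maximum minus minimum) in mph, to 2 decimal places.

buoy 1: 39.32 kt = 45.2486 mph.
buoy 2: 13.02 m/s = 29.1249 mph.
Spread: 45.2486 − 29.1249 = 16.12 mph.

16.12 mph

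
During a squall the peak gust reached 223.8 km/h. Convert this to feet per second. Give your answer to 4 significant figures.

1 km/h = 0.911344 ft/s, so 223.8 × 0.911344 = 204.0 ft/s.

204.0 ft/s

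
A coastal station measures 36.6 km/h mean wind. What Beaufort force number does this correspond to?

Beaufort force 5

36.6 km/h = 10.2 m/s, which is Beaufort 5 (fresh breeze, 8.0–10.7 m/s).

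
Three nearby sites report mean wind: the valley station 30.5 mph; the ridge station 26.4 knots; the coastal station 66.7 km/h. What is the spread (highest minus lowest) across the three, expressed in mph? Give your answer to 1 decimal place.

the ridge station: 26.4 kt = 30.381 mph.
the coastal station: 66.7 km/h = 41.445 mph.
Spread: 41.445 − 30.381 = 11.1 mph.

11.1 mph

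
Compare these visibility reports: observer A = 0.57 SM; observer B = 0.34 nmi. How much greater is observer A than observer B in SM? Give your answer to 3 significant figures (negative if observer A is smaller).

observer B: 0.34 nmi = 0.39127 SM.
Difference: 0.57000 − 0.39127 = 0.179 SM.

0.179 SM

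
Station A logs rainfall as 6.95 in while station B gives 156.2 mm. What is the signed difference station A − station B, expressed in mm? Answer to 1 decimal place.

station A: 6.95 in = 176.530 mm.
Difference: 176.530 − 156.200 = 20.3 mm.

20.3 mm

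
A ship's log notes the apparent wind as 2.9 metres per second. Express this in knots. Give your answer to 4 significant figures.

5.637 kt

1 m/s = 1.94384 kt, so 2.9 × 1.94384 = 5.637 kt.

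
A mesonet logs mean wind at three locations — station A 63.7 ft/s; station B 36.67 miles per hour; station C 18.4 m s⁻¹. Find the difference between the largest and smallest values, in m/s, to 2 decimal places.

3.02 m/s

station A: 63.7 ft/s = 19.4158 m/s.
station B: 36.67 mph = 16.3930 m/s.
Spread: 19.4158 − 16.3930 = 3.02 m/s.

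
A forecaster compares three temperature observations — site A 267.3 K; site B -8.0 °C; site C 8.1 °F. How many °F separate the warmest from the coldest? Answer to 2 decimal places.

site A: 267.3 K = -5.850 °C.
site C: 8.1 °F = -13.278 °C.
Spread: (-5.850) − (-13.278) = 7.428 °C = 13.37 °F.

13.37 °F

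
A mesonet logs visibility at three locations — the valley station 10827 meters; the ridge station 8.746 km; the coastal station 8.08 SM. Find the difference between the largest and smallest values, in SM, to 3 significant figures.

2.65 SM

the valley station: 10827 m = 6.7276 SM.
the ridge station: 8.746 km = 5.4345 SM.
Spread: 8.0800 − 5.4345 = 2.65 SM.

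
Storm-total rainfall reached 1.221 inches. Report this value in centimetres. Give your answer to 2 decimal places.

3.10 cm

1 in = 2.54 cm, so 1.221 × 2.54 = 3.10 cm.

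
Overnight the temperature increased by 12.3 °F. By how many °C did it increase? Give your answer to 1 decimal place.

6.8 °C

For a temperature change the 32° offset cancels: Δ°C = 12.3 × 0.5556 = 6.8 °C.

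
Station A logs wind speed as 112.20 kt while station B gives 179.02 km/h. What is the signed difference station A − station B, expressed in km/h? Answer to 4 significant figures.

28.77 km/h

station A: 112.20 kt = 207.7944 km/h.
Difference: 207.7944 − 179.0200 = 28.77 km/h.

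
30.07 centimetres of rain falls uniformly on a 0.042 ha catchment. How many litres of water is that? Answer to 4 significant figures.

Depth: 30.07 cm × 10 = 300.7 mm.
Area: 0.042 ha = 420 m².
1 mm over 1 m² is 1 L, so volume = 300.7 × 420 = 126294 L ≈ 126300 L.

126300 litres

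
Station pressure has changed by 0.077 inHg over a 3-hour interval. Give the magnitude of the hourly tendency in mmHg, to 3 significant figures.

0.077 inHg / 3 h × 25.4 mmHg/inHg = 0.652 mmHg/h.

0.652 mmHg per hour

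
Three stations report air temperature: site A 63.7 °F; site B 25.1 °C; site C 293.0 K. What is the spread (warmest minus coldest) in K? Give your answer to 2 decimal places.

site A: 63.7 °F = 17.611 °C.
site C: 293.0 K = 19.850 °C.
Spread: 25.100 − 17.611 = 7.489 °C.

7.49 K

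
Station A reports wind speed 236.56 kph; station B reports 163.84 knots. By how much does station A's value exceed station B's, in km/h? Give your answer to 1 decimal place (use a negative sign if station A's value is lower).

-66.9 km/h

station B: 163.84 kt = 303.432 km/h.
Difference: 236.560 − 303.432 = -66.9 km/h.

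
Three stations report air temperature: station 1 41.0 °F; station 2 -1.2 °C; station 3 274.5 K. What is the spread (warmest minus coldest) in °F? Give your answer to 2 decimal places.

11.16 °F

station 1: 41.0 °F = 5.000 °C.
station 3: 274.5 K = 1.350 °C.
Spread: 5.000 − (-1.200) = 6.200 °C = 11.16 °F.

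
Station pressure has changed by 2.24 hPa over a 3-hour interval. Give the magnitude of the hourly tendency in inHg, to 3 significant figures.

0.0220 inHg per hour

2.24 hPa / 3 h × 0.02953 inHg/hPa = 0.0220 inHg/h.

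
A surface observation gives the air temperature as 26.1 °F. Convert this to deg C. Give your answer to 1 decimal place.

°C = (°F − 32) × 5/9 = (26.1 − 32) / 1.8 = -3.3 °C.

-3.3 °C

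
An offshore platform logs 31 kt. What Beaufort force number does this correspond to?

Beaufort force 7

31 kt lies in the Beaufort 7 band (near gale, 28–33 kt).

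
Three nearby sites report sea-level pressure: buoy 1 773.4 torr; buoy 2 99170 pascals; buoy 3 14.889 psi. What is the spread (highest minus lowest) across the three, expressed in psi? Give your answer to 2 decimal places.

buoy 1: 773.4 mmHg = 14.9551 psi.
buoy 2: 99170 Pa = 14.3834 psi.
Spread: 14.9551 − 14.3834 = 0.57 psi.

0.57 psi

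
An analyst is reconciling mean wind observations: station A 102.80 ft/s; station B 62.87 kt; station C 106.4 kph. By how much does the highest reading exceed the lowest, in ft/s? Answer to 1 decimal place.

station B: 62.87 kt = 106.113 ft/s.
station C: 106.4 km/h = 96.967 ft/s.
Spread: 106.113 − 96.967 = 9.1 ft/s.

9.1 ft/s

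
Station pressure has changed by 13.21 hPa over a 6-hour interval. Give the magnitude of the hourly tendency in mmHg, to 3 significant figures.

1.65 mmHg per hour

13.21 hPa / 6 h × 0.750062 mmHg/hPa = 1.65 mmHg/h.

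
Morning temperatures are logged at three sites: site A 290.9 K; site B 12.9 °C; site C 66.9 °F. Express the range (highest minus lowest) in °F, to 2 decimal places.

site A: 290.9 K = 17.750 °C.
site C: 66.9 °F = 19.389 °C.
Spread: 19.389 − 12.900 = 6.489 °C = 11.68 °F.

11.68 °F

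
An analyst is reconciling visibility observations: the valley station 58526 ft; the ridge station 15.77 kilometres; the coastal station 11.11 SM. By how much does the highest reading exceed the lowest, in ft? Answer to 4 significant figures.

6922 ft

the ridge station: 15.77 km = 51738.85 ft.
the coastal station: 11.11 SM = 58660.80 ft.
Spread: 58660.80 − 51738.85 = 6922 ft.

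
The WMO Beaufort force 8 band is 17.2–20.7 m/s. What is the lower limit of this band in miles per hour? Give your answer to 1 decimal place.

38.5 mph

17.2–20.7 m/s × 2.237 = 38.5–46.3 mph.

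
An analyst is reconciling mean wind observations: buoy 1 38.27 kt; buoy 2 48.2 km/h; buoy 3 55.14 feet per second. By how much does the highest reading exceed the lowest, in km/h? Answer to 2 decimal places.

buoy 1: 38.27 kt = 70.8760 km/h.
buoy 3: 55.14 ft/s = 60.5040 km/h.
Spread: 70.8760 − 48.2000 = 22.68 km/h.

22.68 km/h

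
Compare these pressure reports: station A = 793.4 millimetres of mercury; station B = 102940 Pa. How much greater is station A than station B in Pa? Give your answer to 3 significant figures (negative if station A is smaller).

station A: 793.4 mmHg = 105777.98 Pa.
Difference: 105777.98 − 102940.00 = 2840 Pa.

2840 Pa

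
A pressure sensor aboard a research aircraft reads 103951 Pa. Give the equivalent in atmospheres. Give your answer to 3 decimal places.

1 Pa = 9.86923e-06 atm, so 103951 × 9.86923e-06 = 1.026 atm.

1.026 atm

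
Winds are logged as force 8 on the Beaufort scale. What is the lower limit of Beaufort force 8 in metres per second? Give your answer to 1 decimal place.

17.2 m/s

Beaufort 8 (gale) spans 17.2–20.7 m/s.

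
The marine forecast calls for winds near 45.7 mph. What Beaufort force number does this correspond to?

45.7 mph = 20.4 m/s, which is Beaufort 8 (gale, 17.2–20.7 m/s).

Beaufort force 8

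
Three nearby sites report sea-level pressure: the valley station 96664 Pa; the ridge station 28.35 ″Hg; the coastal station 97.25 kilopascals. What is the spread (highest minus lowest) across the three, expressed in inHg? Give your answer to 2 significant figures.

0.37 inHg

the valley station: 96664 Pa = 28.5449 inHg.
the coastal station: 97.25 kPa = 28.7179 inHg.
Spread: 28.7179 − 28.3500 = 0.37 inHg.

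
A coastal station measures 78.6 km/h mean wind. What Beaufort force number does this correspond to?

78.6 km/h = 21.8 m/s, which is Beaufort 9 (strong gale, 20.8–24.4 m/s).

Beaufort force 9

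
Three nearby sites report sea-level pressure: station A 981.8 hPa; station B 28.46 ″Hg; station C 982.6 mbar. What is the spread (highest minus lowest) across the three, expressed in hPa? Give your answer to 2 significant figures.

19 hPa

station B: 28.46 inHg = 963.77 hPa.
station C: 982.6 mb = 982.60 hPa.
Spread: 982.60 − 963.77 = 19 hPa.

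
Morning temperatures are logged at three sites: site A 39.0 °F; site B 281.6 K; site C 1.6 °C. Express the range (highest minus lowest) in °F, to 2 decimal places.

12.33 °F

site A: 39.0 °F = 3.889 °C.
site B: 281.6 K = 8.450 °C.
Spread: 8.450 − 1.600 = 6.850 °C = 12.33 °F.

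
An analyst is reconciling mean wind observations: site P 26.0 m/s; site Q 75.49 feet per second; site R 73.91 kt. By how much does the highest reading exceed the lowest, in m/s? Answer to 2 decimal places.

15.01 m/s

site Q: 75.49 ft/s = 23.0094 m/s.
site R: 73.91 kt = 38.0226 m/s.
Spread: 38.0226 − 23.0094 = 15.01 m/s.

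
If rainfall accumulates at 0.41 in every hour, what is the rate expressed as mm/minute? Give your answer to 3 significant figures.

0.41 in/hour × 25.4 mm/in × 0.0166667 hour/minute = 0.174 mm/minute.

0.174 mm/minute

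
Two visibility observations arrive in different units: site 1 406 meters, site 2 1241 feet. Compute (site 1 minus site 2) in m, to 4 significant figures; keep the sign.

site 2: 1241 ft = 378.2568 m.
Difference: 406.0000 − 378.2568 = 27.74 m.

27.74 m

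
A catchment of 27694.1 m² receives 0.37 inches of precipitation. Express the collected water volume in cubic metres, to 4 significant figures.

260.3 cubic metres

Depth: 0.37 in × 25.4 = 9.398 mm.
1 mm over 1 m² is 1 L, so volume = 9.398 × 27694.1 = 260269.15 L = 260.3 m³.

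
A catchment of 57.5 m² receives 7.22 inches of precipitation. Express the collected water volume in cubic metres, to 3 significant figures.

10.5 cubic metres

Depth: 7.22 in × 25.4 = 183.388 mm.
1 mm over 1 m² is 1 L, so volume = 183.388 × 57.5 = 10544.81 L = 10.5 m³.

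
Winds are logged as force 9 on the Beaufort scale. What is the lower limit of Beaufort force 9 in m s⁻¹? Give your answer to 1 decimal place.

Beaufort 9 (strong gale) spans 20.8–24.4 m/s.

20.8 m/s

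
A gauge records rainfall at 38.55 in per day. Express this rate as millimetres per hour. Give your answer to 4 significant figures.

38.55 in/day × 25.4 mm/in × 0.0416667 day/hour = 40.80 mm/hour.

40.80 mm/hour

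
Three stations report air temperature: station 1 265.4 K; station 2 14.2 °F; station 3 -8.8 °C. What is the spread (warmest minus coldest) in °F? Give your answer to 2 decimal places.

3.85 °F

station 1: 265.4 K = -7.750 °C.
station 2: 14.2 °F = -9.889 °C.
Spread: (-7.750) − (-9.889) = 2.139 °C = 3.85 °F.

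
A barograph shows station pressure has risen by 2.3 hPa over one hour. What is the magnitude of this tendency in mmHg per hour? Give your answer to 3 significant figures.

1.73 mmHg per hour

2.3 hPa / 1 h × 0.750062 mmHg/hPa = 1.73 mmHg/h.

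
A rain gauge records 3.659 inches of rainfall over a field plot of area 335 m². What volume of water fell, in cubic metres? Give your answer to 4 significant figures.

31.13 cubic metres

Depth: 3.659 in × 25.4 = 92.9386 mm.
1 mm over 1 m² is 1 L, so volume = 92.9386 × 335 = 31134.431 L = 31.13 m³.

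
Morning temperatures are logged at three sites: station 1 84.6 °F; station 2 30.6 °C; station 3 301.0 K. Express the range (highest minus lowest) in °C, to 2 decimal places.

2.75 °C

station 1: 84.6 °F = 29.222 °C.
station 3: 301.0 K = 27.850 °C.
Spread: 30.600 − 27.850 = 2.750 °C.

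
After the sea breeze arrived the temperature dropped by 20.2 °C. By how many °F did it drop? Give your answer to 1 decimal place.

A change of 1 °C equals a change of 1.8 °F: Δ°F = 20.2 × 1.8 = 36.4 °F.

36.4 °F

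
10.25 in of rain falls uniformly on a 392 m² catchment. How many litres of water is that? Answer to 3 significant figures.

102000 litres

Depth: 10.25 in × 25.4 = 260.35 mm.
1 mm over 1 m² is 1 L, so volume = 260.35 × 392 = 102057.2 L ≈ 102000 L.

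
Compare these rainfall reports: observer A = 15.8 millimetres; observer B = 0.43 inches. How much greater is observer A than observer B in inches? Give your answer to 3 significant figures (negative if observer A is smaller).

observer A: 15.8 mm = 0.62205 in.
Difference: 0.62205 − 0.43000 = 0.192 in.

0.192 in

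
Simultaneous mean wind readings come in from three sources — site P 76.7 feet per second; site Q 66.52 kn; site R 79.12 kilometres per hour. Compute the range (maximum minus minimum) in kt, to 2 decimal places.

site P: 76.7 ft/s = 45.4435 kt.
site R: 79.12 km/h = 42.7214 kt.
Spread: 66.5200 − 42.7214 = 23.80 kt.

23.80 kt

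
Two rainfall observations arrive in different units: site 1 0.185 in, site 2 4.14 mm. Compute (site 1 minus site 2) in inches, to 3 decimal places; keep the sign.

site 2: 4.14 mm = 0.16299 in.
Difference: 0.18500 − 0.16299 = 0.022 in.

0.022 in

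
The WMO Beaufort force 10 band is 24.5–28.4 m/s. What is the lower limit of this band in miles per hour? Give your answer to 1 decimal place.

54.8 mph

24.5–28.4 m/s × 2.237 = 54.8–63.5 mph.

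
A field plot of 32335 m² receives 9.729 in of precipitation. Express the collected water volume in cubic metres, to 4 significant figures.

Depth: 9.729 in × 25.4 = 247.1166 mm.
1 mm over 1 m² is 1 L, so volume = 247.1166 × 32335 = 7990515.3 L = 7991 m³.

7991 cubic metres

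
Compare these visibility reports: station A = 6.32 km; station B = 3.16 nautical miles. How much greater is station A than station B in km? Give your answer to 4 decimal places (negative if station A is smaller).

0.4677 km

station B: 3.16 nmi = 5.852320 km.
Difference: 6.320000 − 5.852320 = 0.4677 km.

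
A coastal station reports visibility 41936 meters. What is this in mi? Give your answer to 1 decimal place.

1 m = 0.000621371 SM, so 41936 × 0.000621371 = 26.1 SM.

26.1 SM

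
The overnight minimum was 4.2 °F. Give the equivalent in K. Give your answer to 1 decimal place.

257.7 K

First to °C: -15.44 °C.
Then to K: 257.7 K.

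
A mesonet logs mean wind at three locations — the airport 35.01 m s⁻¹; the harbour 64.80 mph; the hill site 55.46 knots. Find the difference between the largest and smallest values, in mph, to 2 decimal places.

the airport: 35.01 m/s = 78.3151 mph.
the hill site: 55.46 kt = 63.8222 mph.
Spread: 78.3151 − 63.8222 = 14.49 mph.

14.49 mph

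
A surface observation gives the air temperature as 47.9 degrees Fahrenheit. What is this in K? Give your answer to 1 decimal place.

282.0 K

First to °C: 8.83 °C.
Then to K: 282.0 K.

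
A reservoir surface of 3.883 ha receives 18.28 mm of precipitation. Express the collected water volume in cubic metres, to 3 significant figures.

Area: 3.883 ha = 38830 m².
1 mm over 1 m² is 1 L, so volume = 18.28 × 38830 = 709812.4 L = 710 m³.

710 cubic metres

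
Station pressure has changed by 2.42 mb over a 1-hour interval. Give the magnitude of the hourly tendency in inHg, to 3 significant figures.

2.42 mb / 1 h × 0.02953 inHg/mb = 0.0715 inHg/h.

0.0715 inHg per hour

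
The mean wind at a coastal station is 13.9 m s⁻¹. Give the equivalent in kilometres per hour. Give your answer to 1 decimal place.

50.0 km/h

1 m/s = 3.6 km/h, so 13.9 × 3.6 = 50.0 km/h.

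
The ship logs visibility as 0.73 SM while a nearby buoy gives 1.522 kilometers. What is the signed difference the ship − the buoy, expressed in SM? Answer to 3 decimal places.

-0.216 SM

the buoy: 1.522 km = 0.94573 SM.
Difference: 0.73000 − 0.94573 = -0.216 SM.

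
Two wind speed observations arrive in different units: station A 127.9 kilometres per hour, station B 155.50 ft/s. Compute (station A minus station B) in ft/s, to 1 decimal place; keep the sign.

station A: 127.9 km/h = 116.561 ft/s.
Difference: 116.561 − 155.500 = -38.9 ft/s.

-38.9 ft/s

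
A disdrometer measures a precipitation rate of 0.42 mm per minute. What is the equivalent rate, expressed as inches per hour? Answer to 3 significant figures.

0.42 mm/minute × 0.0393701 in/mm × 60 minute/hour = 0.992 in/hour.

0.992 in/hour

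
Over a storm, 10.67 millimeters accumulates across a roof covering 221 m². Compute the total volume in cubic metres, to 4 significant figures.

2.358 cubic metres

1 mm over 1 m² is 1 L, so volume = 10.67 × 221 = 2358.07 L = 2.358 m³.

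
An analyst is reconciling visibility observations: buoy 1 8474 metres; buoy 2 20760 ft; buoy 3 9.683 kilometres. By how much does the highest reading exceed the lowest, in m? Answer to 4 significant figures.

3355 m

buoy 2: 20760 ft = 6327.65 m.
buoy 3: 9.683 km = 9683.00 m.
Spread: 9683.00 − 6327.65 = 3355 m.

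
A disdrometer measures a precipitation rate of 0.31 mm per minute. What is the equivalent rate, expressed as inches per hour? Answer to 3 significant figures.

0.31 mm/minute × 0.0393701 in/mm × 60 minute/hour = 0.732 in/hour.

0.732 in/hour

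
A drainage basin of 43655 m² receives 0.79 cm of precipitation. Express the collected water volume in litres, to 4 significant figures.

Depth: 0.79 cm × 10 = 7.9 mm.
1 mm over 1 m² is 1 L, so volume = 7.9 × 43655 = 344874.5 L ≈ 344900 L.

344900 litres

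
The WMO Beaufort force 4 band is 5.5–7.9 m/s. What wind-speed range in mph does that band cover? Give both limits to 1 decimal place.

5.5–7.9 m/s × 2.237 = 12.3–17.7 mph.

12.3 to 17.7 mph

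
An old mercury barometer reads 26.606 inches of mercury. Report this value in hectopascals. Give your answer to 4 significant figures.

901.0 hPa

1 inHg = 33.8639 hPa, so 26.606 × 33.8639 = 901.0 hPa.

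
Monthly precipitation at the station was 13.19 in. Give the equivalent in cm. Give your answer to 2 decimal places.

33.50 cm

1 in = 2.54 cm, so 13.19 × 2.54 = 33.50 cm.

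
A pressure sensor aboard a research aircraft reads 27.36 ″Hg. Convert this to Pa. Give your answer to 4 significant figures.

92650 Pa

1 inHg = 3386.39 Pa, so 27.36 × 3386.39 = 92650 Pa.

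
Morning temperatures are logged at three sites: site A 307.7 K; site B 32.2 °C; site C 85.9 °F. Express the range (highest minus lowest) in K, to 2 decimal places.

site A: 307.7 K = 34.550 °C.
site C: 85.9 °F = 29.944 °C.
Spread: 34.550 − 29.944 = 4.606 °C.

4.61 K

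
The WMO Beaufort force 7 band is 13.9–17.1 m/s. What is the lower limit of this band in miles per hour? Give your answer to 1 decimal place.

31.1 mph

13.9–17.1 m/s × 2.237 = 31.1–38.3 mph.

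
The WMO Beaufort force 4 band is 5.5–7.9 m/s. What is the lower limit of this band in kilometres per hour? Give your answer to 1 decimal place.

19.8 km/h

5.5–7.9 m/s × 3.6 = 19.8–28.4 km/h.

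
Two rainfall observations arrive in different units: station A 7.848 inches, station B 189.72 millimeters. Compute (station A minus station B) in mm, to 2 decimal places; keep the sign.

station A: 7.848 in = 199.3392 mm.
Difference: 199.3392 − 189.7200 = 9.62 mm.

9.62 mm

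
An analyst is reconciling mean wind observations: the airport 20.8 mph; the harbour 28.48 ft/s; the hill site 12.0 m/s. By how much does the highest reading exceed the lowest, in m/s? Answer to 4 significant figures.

the airport: 20.8 mph = 9.29843 m/s.
the harbour: 28.48 ft/s = 8.68070 m/s.
Spread: 12.00000 − 8.68070 = 3.319 m/s.

3.319 m/s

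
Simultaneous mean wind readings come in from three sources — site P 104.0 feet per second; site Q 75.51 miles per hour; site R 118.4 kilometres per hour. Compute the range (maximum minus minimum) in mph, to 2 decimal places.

4.60 mph

site P: 104.0 ft/s = 70.9091 mph.
site R: 118.4 km/h = 73.5703 mph.
Spread: 75.5100 − 70.9091 = 4.60 mph.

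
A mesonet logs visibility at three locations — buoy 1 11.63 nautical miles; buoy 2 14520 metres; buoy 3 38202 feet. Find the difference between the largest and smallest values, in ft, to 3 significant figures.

buoy 1: 11.63 nmi = 70665.22 ft.
buoy 2: 14520 m = 47637.80 ft.
Spread: 70665.22 − 38202.00 = 32500 ft.

32500 ft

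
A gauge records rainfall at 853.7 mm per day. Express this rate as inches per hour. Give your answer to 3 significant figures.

1.40 in/hour

853.7 mm/day × 0.0393701 in/mm × 0.0416667 day/hour = 1.40 in/hour.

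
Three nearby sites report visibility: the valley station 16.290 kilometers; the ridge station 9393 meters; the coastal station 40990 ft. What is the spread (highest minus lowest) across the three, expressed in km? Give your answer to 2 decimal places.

6.90 km

the ridge station: 9393 m = 9.3930 km.
the coastal station: 40990 ft = 12.4938 km.
Spread: 16.2900 − 9.3930 = 6.90 km.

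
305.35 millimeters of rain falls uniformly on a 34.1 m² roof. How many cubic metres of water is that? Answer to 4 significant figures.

10.41 cubic metres

1 mm over 1 m² is 1 L, so volume = 305.35 × 34.1 = 10412.435 L = 10.41 m³.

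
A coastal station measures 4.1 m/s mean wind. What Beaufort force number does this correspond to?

4.1 m/s lies in the Beaufort 3 band (gentle breeze, 3.4–5.4 m/s).

Beaufort force 3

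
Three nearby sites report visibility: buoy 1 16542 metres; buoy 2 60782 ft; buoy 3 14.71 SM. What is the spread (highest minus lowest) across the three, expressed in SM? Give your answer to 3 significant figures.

buoy 1: 16542 m = 10.2787 SM.
buoy 2: 60782 ft = 11.5117 SM.
Spread: 14.7100 − 10.2787 = 4.43 SM.

4.43 SM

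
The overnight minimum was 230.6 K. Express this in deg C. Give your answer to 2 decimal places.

°C = 230.6 − 273.15 = -42.55 °C.

-42.55 °C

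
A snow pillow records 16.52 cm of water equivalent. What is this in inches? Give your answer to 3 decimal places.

6.504 in

1 cm = 0.393701 in, so 16.52 × 0.393701 = 6.504 in.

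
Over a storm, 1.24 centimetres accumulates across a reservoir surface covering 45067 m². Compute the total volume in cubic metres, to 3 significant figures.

559 cubic metres

Depth: 1.24 cm × 10 = 12.4 mm.
1 mm over 1 m² is 1 L, so volume = 12.4 × 45067 = 558830.8 L = 559 m³.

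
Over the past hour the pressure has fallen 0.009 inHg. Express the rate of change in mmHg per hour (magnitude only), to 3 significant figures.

0.009 inHg / 1 h × 25.4 mmHg/inHg = 0.229 mmHg/h.

0.229 mmHg per hour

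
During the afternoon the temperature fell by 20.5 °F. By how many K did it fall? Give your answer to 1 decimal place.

11.4 K

A change of 1 °C equals a change of 1.8 °F: ΔK = 20.5 × 0.5556 = 11.4 K.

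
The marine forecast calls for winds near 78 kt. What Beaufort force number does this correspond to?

Beaufort force 12

78 kt lies in the Beaufort 12 band (hurricane force, ≥64 kt).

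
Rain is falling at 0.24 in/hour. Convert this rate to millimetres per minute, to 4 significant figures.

0.24 in/hour × 25.4 mm/in × 0.0166667 hour/minute = 0.1016 mm/minute.

0.1016 mm/minute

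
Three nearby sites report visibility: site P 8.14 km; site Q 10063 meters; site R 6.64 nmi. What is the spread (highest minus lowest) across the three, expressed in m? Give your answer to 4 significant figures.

site P: 8.14 km = 8140.00 m.
site R: 6.64 nmi = 12297.28 m.
Spread: 12297.28 − 8140.00 = 4157 m.

4157 m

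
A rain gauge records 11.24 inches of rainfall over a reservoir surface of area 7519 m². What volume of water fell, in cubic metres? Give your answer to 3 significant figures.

Depth: 11.24 in × 25.4 = 285.496 mm.
1 mm over 1 m² is 1 L, so volume = 285.496 × 7519 = 2146644.4 L = 2150 m³.

2150 cubic metres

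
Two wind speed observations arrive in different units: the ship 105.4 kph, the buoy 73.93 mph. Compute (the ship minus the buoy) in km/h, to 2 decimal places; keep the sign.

-13.58 km/h

the buoy: 73.93 mph = 118.9788 km/h.
Difference: 105.4000 − 118.9788 = -13.58 km/h.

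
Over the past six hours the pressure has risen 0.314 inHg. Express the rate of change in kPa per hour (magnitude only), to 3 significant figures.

0.314 inHg / 6 h × 3.38639 kPa/inHg = 0.177 kPa/h.

0.177 kPa per hour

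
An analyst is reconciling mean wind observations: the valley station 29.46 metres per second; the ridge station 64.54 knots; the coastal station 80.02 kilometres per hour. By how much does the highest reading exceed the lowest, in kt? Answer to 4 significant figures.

the valley station: 29.46 m/s = 57.2657 kt.
the coastal station: 80.02 km/h = 43.2073 kt.
Spread: 64.5400 − 43.2073 = 21.33 kt.

21.33 kt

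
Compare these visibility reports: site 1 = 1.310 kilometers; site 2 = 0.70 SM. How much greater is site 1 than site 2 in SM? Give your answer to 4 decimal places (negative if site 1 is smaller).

site 1: 1.310 km = 0.813996 SM.
Difference: 0.813996 − 0.700000 = 0.1140 SM.

0.1140 SM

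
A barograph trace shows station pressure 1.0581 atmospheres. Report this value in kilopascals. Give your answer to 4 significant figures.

1 atm = 101.325 kPa, so 1.0581 × 101.325 = 107.2 kPa.

107.2 kPa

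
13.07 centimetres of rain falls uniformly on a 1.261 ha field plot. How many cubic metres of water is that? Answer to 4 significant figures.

Depth: 13.07 cm × 10 = 130.7 mm.
Area: 1.261 ha = 12610 m².
1 mm over 1 m² is 1 L, so volume = 130.7 × 12610 = 1648127 L = 1648 m³.

1648 cubic metres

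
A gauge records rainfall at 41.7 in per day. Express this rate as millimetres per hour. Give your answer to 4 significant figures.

44.13 mm/hour

41.7 in/day × 25.4 mm/in × 0.0416667 day/hour = 44.13 mm/hour.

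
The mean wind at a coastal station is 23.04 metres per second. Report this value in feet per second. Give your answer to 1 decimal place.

1 m/s = 3.28084 ft/s, so 23.04 × 3.28084 = 75.6 ft/s.

75.6 ft/s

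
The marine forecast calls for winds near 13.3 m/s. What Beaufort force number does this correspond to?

13.3 m/s lies in the Beaufort 6 band (strong breeze, 10.8–13.8 m/s).

Beaufort force 6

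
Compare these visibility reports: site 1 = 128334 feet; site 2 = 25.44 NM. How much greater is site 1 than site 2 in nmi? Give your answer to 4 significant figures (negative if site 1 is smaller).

-4.319 nmi

site 1: 128334 ft = 21.12106 nmi.
Difference: 21.12106 − 25.44000 = -4.319 nmi.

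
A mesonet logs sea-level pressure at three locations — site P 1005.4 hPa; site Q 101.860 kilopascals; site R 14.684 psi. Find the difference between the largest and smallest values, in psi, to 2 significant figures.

0.19 psi

site P: 1005.4 hPa = 14.5821 psi.
site Q: 101.860 kPa = 14.7735 psi.
Spread: 14.7735 − 14.5821 = 0.19 psi.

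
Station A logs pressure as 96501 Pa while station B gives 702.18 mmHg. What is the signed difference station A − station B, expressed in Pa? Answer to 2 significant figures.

2900 Pa

station B: 702.18 mmHg = 93616.31 Pa.
Difference: 96501.00 − 93616.31 = 2900 Pa.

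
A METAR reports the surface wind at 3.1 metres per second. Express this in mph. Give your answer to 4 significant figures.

1 m/s = 2.23694 mph, so 3.1 × 2.23694 = 6.935 mph.

6.935 mph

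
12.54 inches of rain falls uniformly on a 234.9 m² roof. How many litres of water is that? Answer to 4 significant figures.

Depth: 12.54 in × 25.4 = 318.516 mm.
1 mm over 1 m² is 1 L, so volume = 318.516 × 234.9 = 74819.408 L ≈ 74820 L.

74820 litres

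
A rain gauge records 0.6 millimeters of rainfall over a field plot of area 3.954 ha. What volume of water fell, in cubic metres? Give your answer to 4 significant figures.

23.72 cubic metres

Area: 3.954 ha = 39540 m².
1 mm over 1 m² is 1 L, so volume = 0.6 × 39540 = 23724 L = 23.72 m³.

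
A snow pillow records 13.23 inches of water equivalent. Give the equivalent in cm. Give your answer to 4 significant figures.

33.60 cm

1 in = 2.54 cm, so 13.23 × 2.54 = 33.60 cm.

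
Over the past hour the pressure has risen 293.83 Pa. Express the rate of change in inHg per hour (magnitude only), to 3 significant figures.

293.83 Pa / 1 h × 0.0002953 inHg/Pa = 0.0868 inHg/h.

0.0868 inHg per hour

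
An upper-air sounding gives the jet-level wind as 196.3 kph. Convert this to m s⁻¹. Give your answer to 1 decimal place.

1 km/h = 0.277778 m/s, so 196.3 × 0.277778 = 54.5 m/s.

54.5 m/s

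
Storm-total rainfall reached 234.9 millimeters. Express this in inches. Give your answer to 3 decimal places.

9.248 in

1 mm = 0.0393701 in, so 234.9 × 0.0393701 = 9.248 in.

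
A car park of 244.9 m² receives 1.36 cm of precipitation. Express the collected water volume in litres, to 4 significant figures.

Depth: 1.36 cm × 10 = 13.6 mm.
1 mm over 1 m² is 1 L, so volume = 13.6 × 244.9 = 3330.64 L ≈ 3331 L.

3331 litres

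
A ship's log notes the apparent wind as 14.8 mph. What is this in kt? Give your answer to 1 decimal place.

1 mph = 0.868976 kt, so 14.8 × 0.868976 = 12.9 kt.

12.9 kt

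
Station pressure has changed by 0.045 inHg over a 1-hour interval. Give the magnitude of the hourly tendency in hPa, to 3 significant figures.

0.045 inHg / 1 h × 33.8639 hPa/inHg = 1.52 hPa/h.

1.52 hPa per hour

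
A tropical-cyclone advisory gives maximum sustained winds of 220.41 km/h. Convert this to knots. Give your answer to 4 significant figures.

119.0 kt

1 km/h = 0.539957 kt, so 220.41 × 0.539957 = 119.0 kt.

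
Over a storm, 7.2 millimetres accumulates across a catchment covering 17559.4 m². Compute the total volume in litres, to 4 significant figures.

1 mm over 1 m² is 1 L, so volume = 7.2 × 17559.4 = 126427.68 L ≈ 126400 L.

126400 litres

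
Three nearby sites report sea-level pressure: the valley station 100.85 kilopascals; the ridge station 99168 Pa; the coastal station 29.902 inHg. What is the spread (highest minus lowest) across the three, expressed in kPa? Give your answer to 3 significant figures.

the ridge station: 99168 Pa = 99.1680 kPa.
the coastal station: 29.902 inHg = 101.2598 kPa.
Spread: 101.2598 − 99.1680 = 2.09 kPa.

2.09 kPa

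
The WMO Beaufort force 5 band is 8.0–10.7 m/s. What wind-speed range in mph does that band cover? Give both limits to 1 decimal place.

8.0–10.7 m/s × 2.237 = 17.9–23.9 mph.

17.9 to 23.9 mph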